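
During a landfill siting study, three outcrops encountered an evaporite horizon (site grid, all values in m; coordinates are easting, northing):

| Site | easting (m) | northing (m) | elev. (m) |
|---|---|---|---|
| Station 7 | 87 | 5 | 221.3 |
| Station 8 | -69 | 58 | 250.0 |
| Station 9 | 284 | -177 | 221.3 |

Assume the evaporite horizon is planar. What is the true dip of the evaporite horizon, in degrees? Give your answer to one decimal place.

Let the plane be z = a·easting + b·northing + c.
Station 8−Station 7: −156a + 53b = 28.7;  Station 9−Station 7: 197a − 182b = 0.
Solving gives a = −0.29098, b = −0.31496.
Gradient magnitude |∇z| = √(a² + b²) = √(0.08467 + 0.09920) = 0.42880.
True dip = arctan(0.42880) = 23.2°, dipping toward NE (azimuth ≈ 043°).

23.2°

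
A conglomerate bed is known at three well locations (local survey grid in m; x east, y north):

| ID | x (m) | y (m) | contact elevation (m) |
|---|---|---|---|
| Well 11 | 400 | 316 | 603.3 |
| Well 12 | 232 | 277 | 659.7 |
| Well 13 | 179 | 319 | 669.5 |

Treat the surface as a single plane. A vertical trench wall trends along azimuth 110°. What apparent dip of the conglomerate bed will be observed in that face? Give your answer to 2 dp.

Two edge vectors: Well 11→Well 12 = (-168, -39, 56.4), Well 11→Well 13 = (-221, 3, 66.2).
Normal n = (Well 11→Well 12) × (Well 11→Well 13) = (-2751, -1342.8, -9123).
So ∂z/∂x = −n_x/n_z = −0.30155 and ∂z/∂y = −n_y/n_z = −0.14719.
Unit vector along 110° is (sin 110°, cos 110°) = (0.9397, -0.3420).
Slope in that direction = a·(0.9397) + b·(-0.3420) = −0.23302.
Apparent dip = arctan|0.23302| = 13.12° (true dip is 18.5°, so apparent ≤ true as expected).

13.12°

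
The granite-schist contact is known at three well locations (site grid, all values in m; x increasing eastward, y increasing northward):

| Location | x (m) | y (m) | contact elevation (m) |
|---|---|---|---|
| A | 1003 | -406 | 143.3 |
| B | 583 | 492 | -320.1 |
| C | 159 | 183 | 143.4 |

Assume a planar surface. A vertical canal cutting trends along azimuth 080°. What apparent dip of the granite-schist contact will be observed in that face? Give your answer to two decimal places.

Let the plane be z = a·x + b·y + c.
B−A: −420a + 898b = −463.4;  C−A: −844a + 589b = 0.1.
Solving gives a = −0.53480, b = −0.76616.
Unit vector along 080° is (sin 80°, cos 80°) = (0.9848, 0.1736).
Slope in that direction = a·(0.9848) + b·(0.1736) = −0.65972.
Apparent dip = arctan|0.65972| = 33.41° (true dip is 43.1°, so apparent ≤ true as expected).

33.41°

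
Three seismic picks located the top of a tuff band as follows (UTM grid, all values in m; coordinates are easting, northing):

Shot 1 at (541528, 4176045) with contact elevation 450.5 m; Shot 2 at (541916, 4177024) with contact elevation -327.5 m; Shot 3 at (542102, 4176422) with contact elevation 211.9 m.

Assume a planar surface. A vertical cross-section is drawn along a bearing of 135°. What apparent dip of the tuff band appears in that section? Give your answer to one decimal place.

35.1°

Two edge vectors: Shot 1→Shot 2 = (388, 979, -778), Shot 1→Shot 3 = (574, 377, -238.6).
Normal n = (Shot 1→Shot 2) × (Shot 1→Shot 3) = (59716.6, -353995.2, -415670).
So ∂z/∂easting = −n_x/n_z = 0.14366 and ∂z/∂northing = −n_y/n_z = −0.85163.
Unit vector along 135° is (sin 135°, cos 135°) = (0.7071, -0.7071).
Slope in that direction = a·(0.7071) + b·(-0.7071) = 0.70378.
Apparent dip = arctan|0.70378| = 35.1° (true dip is 40.8°, so apparent ≤ true as expected).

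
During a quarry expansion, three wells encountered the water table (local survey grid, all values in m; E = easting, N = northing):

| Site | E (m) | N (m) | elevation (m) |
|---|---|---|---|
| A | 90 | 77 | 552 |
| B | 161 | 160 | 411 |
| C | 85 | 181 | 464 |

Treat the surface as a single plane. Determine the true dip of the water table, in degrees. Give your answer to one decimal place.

52.4°

Two edge vectors: A→B = (71, 83, -141), A→C = (-5, 104, -88).
Normal n = (A→B) × (A→C) = (7360, 6953, 7799).
So ∂z/∂E = −n_x/n_z = −0.94371 and ∂z/∂N = −n_y/n_z = −0.89152.
Gradient magnitude |∇z| = √(a² + b²) = √(0.89059 + 0.79482) = 1.29823.
True dip = arctan(1.29823) = 52.4°, dipping toward NE (azimuth ≈ 047°).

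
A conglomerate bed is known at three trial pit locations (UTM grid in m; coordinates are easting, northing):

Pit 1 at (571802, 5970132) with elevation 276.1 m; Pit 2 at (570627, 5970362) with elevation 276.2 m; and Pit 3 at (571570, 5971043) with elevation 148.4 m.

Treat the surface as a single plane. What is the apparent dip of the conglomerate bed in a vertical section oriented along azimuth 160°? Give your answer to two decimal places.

7.34°

Two edge vectors: Pit 1→Pit 2 = (-1175, 230, 0.1), Pit 1→Pit 3 = (-232, 911, -127.7).
Normal n = (Pit 1→Pit 2) × (Pit 1→Pit 3) = (-29462.1, -150070.7, -1017065).
So ∂z/∂easting = −n_x/n_z = −0.02897 and ∂z/∂northing = −n_y/n_z = −0.14755.
Unit vector along 160° is (sin 160°, cos 160°) = (0.3420, -0.9397).
Slope in that direction = a·(0.3420) + b·(-0.9397) = 0.12875.
Apparent dip = arctan|0.12875| = 7.34° (true dip is 8.6°, so apparent ≤ true as expected).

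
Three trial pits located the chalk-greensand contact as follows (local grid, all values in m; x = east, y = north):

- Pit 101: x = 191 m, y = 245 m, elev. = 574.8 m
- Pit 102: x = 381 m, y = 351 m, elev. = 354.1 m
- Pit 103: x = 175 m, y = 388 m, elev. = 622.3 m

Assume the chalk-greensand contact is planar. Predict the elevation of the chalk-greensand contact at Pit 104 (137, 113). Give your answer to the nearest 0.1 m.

Let the plane be z = a·x + b·y + c.
Pit 102−Pit 101: 190a + 106b = −220.7;  Pit 103−Pit 101: −16a + 143b = 47.5.
Solving gives a = −1.26776, b = 0.19032.
Then c = 574.8 − a·191 − b·245 = 770.31.
At (137, 113): z = −173.7 + 21.5 + 770.31 = 618.1 m.

618.1 m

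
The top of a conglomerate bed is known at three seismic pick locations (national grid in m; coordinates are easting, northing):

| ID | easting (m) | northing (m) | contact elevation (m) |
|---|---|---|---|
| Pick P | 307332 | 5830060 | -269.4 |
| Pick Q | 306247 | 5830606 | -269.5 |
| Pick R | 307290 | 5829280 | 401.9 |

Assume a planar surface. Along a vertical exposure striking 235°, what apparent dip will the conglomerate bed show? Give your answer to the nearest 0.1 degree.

39.6°

Two edge vectors: Pick P→Pick Q = (-1085, 546, -0.1), Pick P→Pick R = (-42, -780, 671.3).
Normal n = (Pick P→Pick Q) × (Pick P→Pick R) = (366451.8, 728364.7, 869232).
So ∂z/∂easting = −n_x/n_z = −0.42158 and ∂z/∂northing = −n_y/n_z = −0.83794.
Unit vector along 235° is (sin 235°, cos 235°) = (-0.8192, -0.5736).
Slope in that direction = a·(-0.8192) + b·(-0.5736) = 0.82596.
Apparent dip = arctan|0.82596| = 39.6° (true dip is 43.2°, so apparent ≤ true as expected).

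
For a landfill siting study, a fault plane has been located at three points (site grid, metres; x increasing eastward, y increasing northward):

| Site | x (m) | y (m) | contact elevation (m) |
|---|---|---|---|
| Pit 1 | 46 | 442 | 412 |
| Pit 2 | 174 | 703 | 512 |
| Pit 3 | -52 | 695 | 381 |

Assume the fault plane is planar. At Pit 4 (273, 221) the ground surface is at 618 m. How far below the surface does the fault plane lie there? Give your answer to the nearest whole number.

97 m

Let the plane be z = a·x + b·y + c.
Pit 2−Pit 1: 128a + 261b = 100;  Pit 3−Pit 1: −98a + 253b = −31.
Solving gives a = 0.57608, b = 0.10062.
Then c = 412 − a·46 − b·442 = 341.03.
At (273, 221): z_contact = 157.3 + 22.2 + 341.03 = 520.5 m.
Depth below ground = 618 − 520.5 = 97 m.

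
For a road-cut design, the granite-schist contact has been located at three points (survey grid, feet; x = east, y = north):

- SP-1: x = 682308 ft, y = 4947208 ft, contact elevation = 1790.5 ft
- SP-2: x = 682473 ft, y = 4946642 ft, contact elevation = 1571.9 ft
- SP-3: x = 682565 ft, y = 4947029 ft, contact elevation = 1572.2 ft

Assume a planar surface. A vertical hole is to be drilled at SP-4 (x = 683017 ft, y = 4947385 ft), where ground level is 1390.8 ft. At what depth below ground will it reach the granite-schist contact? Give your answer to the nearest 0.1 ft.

Two edge vectors: SP-1→SP-2 = (165, -566, -218.6), SP-1→SP-3 = (257, -179, -218.3).
Normal n = (SP-1→SP-2) × (SP-1→SP-3) = (84428.4, -20160.7, 115927).
So ∂z/∂x = −n_x/n_z = −0.728289355 and ∂z/∂y = −n_y/n_z = 0.173908580.
Intercept c from SP-1: 1790.5 + 496917.65 − 860361.92 = −361653.77.
At (683017, 4947385): z_contact = −497434.01 + 860392.70 − 361653.77 = 1304.92 ft.
Depth below ground = 1390.8 − 1304.92 = 85.9 ft.

85.9 ft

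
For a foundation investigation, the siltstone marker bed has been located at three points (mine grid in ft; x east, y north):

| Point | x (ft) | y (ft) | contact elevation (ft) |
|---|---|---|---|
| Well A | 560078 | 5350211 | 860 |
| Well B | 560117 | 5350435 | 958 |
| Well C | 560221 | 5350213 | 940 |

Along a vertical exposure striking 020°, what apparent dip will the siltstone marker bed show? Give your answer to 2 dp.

Two edge vectors: Well A→Well B = (39, 224, 98), Well A→Well C = (143, 2, 80).
Normal n = (Well A→Well B) × (Well A→Well C) = (17724, 10894, -31954).
So ∂z/∂x = −n_x/n_z = 0.55467 and ∂z/∂y = −n_y/n_z = 0.34093.
Unit vector along 020° is (sin 20°, cos 20°) = (0.3420, 0.9397).
Slope in that direction = a·(0.3420) + b·(0.9397) = 0.51008.
Apparent dip = arctan|0.51008| = 27.03° (true dip is 33.1°, so apparent ≤ true as expected).

27.03°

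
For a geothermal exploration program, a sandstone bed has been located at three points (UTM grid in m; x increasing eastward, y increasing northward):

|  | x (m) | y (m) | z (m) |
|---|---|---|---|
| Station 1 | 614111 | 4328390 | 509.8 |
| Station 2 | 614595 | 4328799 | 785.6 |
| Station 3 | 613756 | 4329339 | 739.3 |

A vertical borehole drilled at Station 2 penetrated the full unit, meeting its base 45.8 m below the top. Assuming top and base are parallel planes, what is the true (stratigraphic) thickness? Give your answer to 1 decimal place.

Let the plane be z = a·x + b·y + c.
Station 2−Station 1: 484a + 409b = 275.8;  Station 3−Station 1: −355a + 949b = 229.5.
Solving gives a = 0.27769, b = 0.34571.
|∇z| = √(a²+b²) = 0.44343, so dip δ = arctan(0.44343) = 23.91°.
True thickness = vertical thickness × cos δ = 45.8 × cos 23.91° = 41.9 m.

41.9 m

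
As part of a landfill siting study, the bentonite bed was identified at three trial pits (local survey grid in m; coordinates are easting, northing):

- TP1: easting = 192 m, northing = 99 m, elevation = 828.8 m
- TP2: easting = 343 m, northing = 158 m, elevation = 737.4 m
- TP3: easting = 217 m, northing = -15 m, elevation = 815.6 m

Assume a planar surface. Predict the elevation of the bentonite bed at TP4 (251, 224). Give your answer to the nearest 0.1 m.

791.5 m

Two edge vectors: TP1→TP2 = (151, 59, -91.4), TP1→TP3 = (25, -114, -13.2).
Normal n = (TP1→TP2) × (TP1→TP3) = (-11198.4, -291.8, -18689).
So ∂z/∂easting = −n_x/n_z = −0.59920 and ∂z/∂northing = −n_y/n_z = −0.01561.
Intercept c from TP1: 828.8 + 115.05 + 1.55 = 945.39.
At (251, 224): z = −150.4 − 3.5 + 945.39 = 791.5 m.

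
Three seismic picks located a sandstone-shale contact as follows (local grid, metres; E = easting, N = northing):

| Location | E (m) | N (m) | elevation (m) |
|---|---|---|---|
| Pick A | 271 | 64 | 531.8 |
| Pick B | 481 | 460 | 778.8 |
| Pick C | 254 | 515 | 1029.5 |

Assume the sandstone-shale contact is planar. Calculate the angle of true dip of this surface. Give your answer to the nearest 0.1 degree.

Two edge vectors: Pick A→Pick B = (210, 396, 247), Pick A→Pick C = (-17, 451, 497.7).
Normal n = (Pick A→Pick B) × (Pick A→Pick C) = (85692.2, -108716, 101442).
So ∂z/∂E = −n_x/n_z = −0.84474 and ∂z/∂N = −n_y/n_z = 1.07171.
Gradient magnitude |∇z| = √(a² + b²) = √(0.71359 + 1.14855) = 1.36460.
True dip = arctan(1.36460) = 53.8°, dipping toward SE (azimuth ≈ 142°).

53.8°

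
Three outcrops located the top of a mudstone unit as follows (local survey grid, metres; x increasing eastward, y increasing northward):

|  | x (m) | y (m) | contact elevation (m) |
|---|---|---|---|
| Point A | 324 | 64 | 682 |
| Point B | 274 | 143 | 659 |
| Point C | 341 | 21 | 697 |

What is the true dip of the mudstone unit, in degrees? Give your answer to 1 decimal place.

26.9°

Let the plane be z = a·x + b·y + c.
Point B−Point A: −50a + 79b = −23;  Point C−Point A: 17a − 43b = 15.
Solving gives a = −0.24287, b = −0.44486.
Gradient magnitude |∇z| = √(a² + b²) = √(0.05899 + 0.19790) = 0.50684.
True dip = arctan(0.50684) = 26.9°, dipping toward NNE (azimuth ≈ 029°).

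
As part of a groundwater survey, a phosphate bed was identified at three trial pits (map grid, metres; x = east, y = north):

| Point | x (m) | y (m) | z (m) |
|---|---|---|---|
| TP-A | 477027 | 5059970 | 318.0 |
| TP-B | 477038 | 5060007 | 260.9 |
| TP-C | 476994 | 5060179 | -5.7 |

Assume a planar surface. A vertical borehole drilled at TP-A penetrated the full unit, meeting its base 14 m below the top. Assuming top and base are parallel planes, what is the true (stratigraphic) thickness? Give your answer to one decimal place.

7.6 m

Let the plane be z = a·x + b·y + c.
TP-B−TP-A: 11a + 37b = −57.1;  TP-C−TP-A: −33a + 209b = −323.7.
Solving gives a = 0.01222, b = −1.54688.
|∇z| = √(a²+b²) = 1.54692, so dip δ = arctan(1.54692) = 57.12°.
True thickness = vertical thickness × cos δ = 14 × cos 57.12° = 7.6 m.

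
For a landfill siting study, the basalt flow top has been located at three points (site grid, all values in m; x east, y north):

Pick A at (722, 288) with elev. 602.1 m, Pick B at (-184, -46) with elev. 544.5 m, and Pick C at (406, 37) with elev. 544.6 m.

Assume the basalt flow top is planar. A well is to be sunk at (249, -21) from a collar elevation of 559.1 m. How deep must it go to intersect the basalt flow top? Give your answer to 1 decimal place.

24.5 m

Two edge vectors: Pick A→Pick B = (-906, -334, -57.6), Pick A→Pick C = (-316, -251, -57.5).
Normal n = (Pick A→Pick B) × (Pick A→Pick C) = (4747.4, -33893.4, 121862).
So ∂z/∂x = −n_x/n_z = −0.03896 and ∂z/∂y = −n_y/n_z = 0.27813.
Intercept c from Pick A: 602.1 + 28.13 − 80.10 = 550.13.
At (249, -21): z_contact = −9.70 − 5.84 + 550.13 = 534.58 m.
Depth below ground = 559.1 − 534.58 = 24.5 m.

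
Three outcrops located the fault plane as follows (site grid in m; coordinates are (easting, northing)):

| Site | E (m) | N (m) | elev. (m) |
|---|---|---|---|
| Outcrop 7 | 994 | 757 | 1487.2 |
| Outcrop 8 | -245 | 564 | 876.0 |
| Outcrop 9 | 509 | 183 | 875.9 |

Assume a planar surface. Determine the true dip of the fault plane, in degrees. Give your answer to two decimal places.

39.90°

Let the plane be z = a·E + b·N + c.
Outcrop 8−Outcrop 7: −1239a − 193b = −611.2;  Outcrop 9−Outcrop 7: −485a − 574b = −611.3.
Solving gives a = 0.37703, b = 0.74641.
Gradient magnitude |∇z| = √(a² + b²) = √(0.14215 + 0.55713) = 0.83623.
True dip = arctan(0.83623) = 39.90°, dipping toward SSW (azimuth ≈ 207°).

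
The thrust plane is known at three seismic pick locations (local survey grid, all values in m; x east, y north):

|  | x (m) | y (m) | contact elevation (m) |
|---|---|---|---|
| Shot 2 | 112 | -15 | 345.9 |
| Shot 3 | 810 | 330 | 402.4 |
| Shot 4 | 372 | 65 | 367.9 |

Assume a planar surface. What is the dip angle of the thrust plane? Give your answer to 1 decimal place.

Let the plane be z = a·x + b·y + c.
Shot 3−Shot 2: 698a + 345b = 56.5;  Shot 4−Shot 2: 260a + 80b = 22.
Solving gives a = 0.09067, b = −0.01967.
Gradient magnitude |∇z| = √(a² + b²) = √(0.00822 + 0.00039) = 0.09278.
True dip = arctan(0.09278) = 5.3°, dipping toward WNW (azimuth ≈ 282°).

5.3°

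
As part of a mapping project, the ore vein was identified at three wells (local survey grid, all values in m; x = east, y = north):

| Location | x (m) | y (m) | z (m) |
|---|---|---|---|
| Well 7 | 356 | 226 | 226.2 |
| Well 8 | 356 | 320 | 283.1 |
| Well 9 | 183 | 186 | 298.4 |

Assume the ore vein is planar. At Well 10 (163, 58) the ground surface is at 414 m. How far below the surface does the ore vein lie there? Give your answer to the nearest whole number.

Two edge vectors: Well 7→Well 8 = (0, 94, 56.9), Well 7→Well 9 = (-173, -40, 72.2).
Normal n = (Well 7→Well 8) × (Well 7→Well 9) = (9062.8, -9843.7, 16262).
So ∂z/∂x = −n_x/n_z = −0.55730 and ∂z/∂y = −n_y/n_z = 0.60532.
Intercept c from Well 7: 226.2 + 198.40 − 136.80 = 287.80.
At (163, 58): z_contact = −90.8 + 35.1 + 287.80 = 232.1 m.
Depth below ground = 414 − 232.1 = 182 m.

182 m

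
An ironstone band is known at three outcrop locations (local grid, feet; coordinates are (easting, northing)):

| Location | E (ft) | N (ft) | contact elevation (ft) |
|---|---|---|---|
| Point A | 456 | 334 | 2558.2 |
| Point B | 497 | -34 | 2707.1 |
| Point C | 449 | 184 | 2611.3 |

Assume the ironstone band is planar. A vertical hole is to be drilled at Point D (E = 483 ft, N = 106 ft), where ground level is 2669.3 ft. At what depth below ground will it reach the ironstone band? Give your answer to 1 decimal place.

Two edge vectors: Point A→Point B = (41, -368, 148.9), Point A→Point C = (-7, -150, 53.1).
Normal n = (Point A→Point B) × (Point A→Point C) = (2794.2, -3219.4, -8726).
So ∂z/∂E = −n_x/n_z = 0.32022 and ∂z/∂N = −n_y/n_z = −0.36894.
Intercept c from Point A: 2558.2 − 146.02 + 123.23 = 2535.41.
At (483, 106): z_contact = 154.66 − 39.11 + 2535.41 = 2650.96 ft.
Depth below ground = 2669.3 − 2650.96 = 18.3 ft.

18.3 ft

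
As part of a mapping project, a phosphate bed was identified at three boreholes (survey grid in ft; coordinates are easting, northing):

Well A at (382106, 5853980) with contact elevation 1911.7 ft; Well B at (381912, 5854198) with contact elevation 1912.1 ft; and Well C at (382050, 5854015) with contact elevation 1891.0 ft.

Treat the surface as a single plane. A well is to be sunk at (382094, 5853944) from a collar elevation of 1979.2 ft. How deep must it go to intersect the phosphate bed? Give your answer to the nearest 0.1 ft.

104.4 ft

Let the plane be z = a·easting + b·northing + c.
Well B−Well A: −194a + 218b = 0.4;  Well C−Well A: −56a + 35b = −20.7.
Solving gives a = 0.835474345, b = 0.745330380.
Then c = 1911.7 − a·382106 − b·5853980 = −4680477.20.
At (382094, 5853944): z_contact = 319229.73 + 4363122.31 − 4680477.20 = 1874.84 ft.
Depth below ground = 1979.2 − 1874.84 = 104.4 ft.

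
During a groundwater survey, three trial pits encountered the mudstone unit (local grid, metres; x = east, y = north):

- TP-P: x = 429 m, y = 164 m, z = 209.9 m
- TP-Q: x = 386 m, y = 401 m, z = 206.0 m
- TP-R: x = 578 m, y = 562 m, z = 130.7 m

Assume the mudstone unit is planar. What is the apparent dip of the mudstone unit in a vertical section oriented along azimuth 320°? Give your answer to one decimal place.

8.7°

Two edge vectors: TP-P→TP-Q = (-43, 237, -3.9), TP-P→TP-R = (149, 398, -79.2).
Normal n = (TP-P→TP-Q) × (TP-P→TP-R) = (-17218.2, -3986.7, -52427).
So ∂z/∂x = −n_x/n_z = −0.32842 and ∂z/∂y = −n_y/n_z = −0.07604.
Unit vector along 320° is (sin 320°, cos 320°) = (-0.6428, 0.7660).
Slope in that direction = a·(-0.6428) + b·(0.7660) = 0.15285.
Apparent dip = arctan|0.15285| = 8.7° (true dip is 18.6°, so apparent ≤ true as expected).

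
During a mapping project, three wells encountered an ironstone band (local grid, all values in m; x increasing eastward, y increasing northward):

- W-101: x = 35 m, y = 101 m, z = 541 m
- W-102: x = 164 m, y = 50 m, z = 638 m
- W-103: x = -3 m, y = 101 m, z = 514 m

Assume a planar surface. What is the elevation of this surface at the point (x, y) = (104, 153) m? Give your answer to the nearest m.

Two edge vectors: W-101→W-102 = (129, -51, 97), W-101→W-103 = (-38, 0, -27).
Normal n = (W-101→W-102) × (W-101→W-103) = (1377, -203, -1938).
So ∂z/∂x = −n_x/n_z = 0.71053 and ∂z/∂y = −n_y/n_z = −0.10475.
Intercept c from W-101: 541 − 24.87 + 10.58 = 526.71.
At (104, 153): z = 73.9 − 16.0 + 526.71 = 584.6 m.

585 m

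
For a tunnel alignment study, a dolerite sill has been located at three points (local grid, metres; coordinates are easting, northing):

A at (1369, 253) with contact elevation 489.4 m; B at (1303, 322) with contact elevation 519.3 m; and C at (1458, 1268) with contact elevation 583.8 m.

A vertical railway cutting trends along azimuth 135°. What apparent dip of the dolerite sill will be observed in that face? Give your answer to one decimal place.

Let the plane be z = a·easting + b·northing + c.
B−A: −66a + 69b = 29.9;  C−A: 89a + 1015b = 94.4.
Solving gives a = −0.32592, b = 0.12158.
Unit vector along 135° is (sin 135°, cos 135°) = (0.7071, -0.7071).
Slope in that direction = a·(0.7071) + b·(-0.7071) = −0.31643.
Apparent dip = arctan|0.31643| = 17.6° (true dip is 19.2°, so apparent ≤ true as expected).

17.6°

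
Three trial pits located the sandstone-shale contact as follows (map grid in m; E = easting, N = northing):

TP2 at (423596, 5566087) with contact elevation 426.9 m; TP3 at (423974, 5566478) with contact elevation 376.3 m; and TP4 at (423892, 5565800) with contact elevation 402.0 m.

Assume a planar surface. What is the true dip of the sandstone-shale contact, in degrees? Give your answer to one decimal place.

Let the plane be z = a·E + b·N + c.
TP3−TP2: 378a + 391b = −50.6;  TP4−TP2: 296a − 287b = −24.9.
Solving gives a = −0.10819, b = −0.02482.
Gradient magnitude |∇z| = √(a² + b²) = √(0.01170 + 0.00062) = 0.11100.
True dip = arctan(0.11100) = 6.3°, dipping toward ENE (azimuth ≈ 077°).

6.3°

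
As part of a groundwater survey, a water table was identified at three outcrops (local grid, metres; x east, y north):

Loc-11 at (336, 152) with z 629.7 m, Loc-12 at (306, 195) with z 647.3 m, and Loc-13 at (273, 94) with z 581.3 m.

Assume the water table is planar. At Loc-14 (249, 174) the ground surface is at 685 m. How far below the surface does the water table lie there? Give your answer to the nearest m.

Let the plane be z = a·x + b·y + c.
Loc-12−Loc-11: −30a + 43b = 17.6;  Loc-13−Loc-11: −63a − 58b = −48.4.
Solving gives a = 0.23835, b = 0.57559.
Then c = 629.7 − a·336 − b·152 = 462.13.
At (249, 174): z_contact = 59.3 + 100.2 + 462.13 = 621.6 m.
Depth below ground = 685 − 621.6 = 63 m.

63 m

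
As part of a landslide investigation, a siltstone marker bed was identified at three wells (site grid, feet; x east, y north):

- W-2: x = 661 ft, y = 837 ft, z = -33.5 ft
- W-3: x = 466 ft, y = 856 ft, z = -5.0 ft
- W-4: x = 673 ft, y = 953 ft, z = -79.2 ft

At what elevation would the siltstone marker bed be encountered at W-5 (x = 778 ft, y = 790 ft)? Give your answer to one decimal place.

Two edge vectors: W-2→W-3 = (-195, 19, 28.5), W-2→W-4 = (12, 116, -45.7).
Normal n = (W-2→W-3) × (W-2→W-4) = (-4174.3, -8569.5, -22848).
So ∂z/∂x = −n_x/n_z = −0.18270 and ∂z/∂y = −n_y/n_z = −0.37507.
Intercept c from W-2: -33.5 + 120.76 + 313.93 = 401.19.
At (778, 790): z = −142.1 − 296.3 + 401.19 = -37.2 ft.

-37.2 ft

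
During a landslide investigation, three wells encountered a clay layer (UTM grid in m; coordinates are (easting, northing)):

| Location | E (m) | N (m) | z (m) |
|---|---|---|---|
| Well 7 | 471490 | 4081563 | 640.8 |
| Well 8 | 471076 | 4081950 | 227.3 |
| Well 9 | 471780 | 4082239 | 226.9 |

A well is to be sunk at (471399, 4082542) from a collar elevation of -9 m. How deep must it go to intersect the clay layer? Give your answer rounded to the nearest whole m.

Let the plane be z = a·E + b·N + c.
Well 8−Well 7: −414a + 387b = −413.5;  Well 9−Well 7: 290a + 676b = −413.9.
Solving gives a = 0.30438288, b = −0.74285656.
Then c = 640.8 − a·471490 − b·4081563 = 2889143.17.
At (471399, 4082542): z_contact = 143485.8 − 3032743.1 + 2889143.17 = -114.2 m.
Depth below ground = -9 − (-114.2) = 105 m.

105 m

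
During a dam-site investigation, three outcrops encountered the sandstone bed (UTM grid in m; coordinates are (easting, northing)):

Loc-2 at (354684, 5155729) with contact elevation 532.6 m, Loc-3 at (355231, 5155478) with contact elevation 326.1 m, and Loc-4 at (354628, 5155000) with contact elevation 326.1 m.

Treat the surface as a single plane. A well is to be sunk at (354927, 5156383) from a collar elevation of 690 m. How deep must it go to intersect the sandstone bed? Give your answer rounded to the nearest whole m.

18 m

Let the plane be z = a·E + b·N + c.
Loc-3−Loc-2: 547a − 251b = −206.5;  Loc-4−Loc-2: −56a − 729b = −206.5.
Solving gives a = −0.23910479, b = 0.30163219.
Then c = 532.6 − a·354684 − b·5155729 = −1469794.60.
At (354927, 5156383): z_contact = −84864.7 + 1555331.1 − 1469794.60 = 671.8 m.
Depth below ground = 690 − 671.8 = 18 m.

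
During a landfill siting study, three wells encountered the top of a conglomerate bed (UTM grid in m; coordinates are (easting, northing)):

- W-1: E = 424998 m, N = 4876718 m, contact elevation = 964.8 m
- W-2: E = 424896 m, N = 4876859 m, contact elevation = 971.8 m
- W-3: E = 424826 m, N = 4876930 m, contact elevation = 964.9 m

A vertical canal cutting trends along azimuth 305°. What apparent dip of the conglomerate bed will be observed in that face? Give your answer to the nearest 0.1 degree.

Two edge vectors: W-1→W-2 = (-102, 141, 7), W-1→W-3 = (-172, 212, 0.1).
Normal n = (W-1→W-2) × (W-1→W-3) = (-1469.9, -1193.8, 2628).
So ∂z/∂E = −n_x/n_z = 0.55932 and ∂z/∂N = −n_y/n_z = 0.45426.
Unit vector along 305° is (sin 305°, cos 305°) = (-0.8192, 0.5736).
Slope in that direction = a·(-0.8192) + b·(0.5736) = −0.19762.
Apparent dip = arctan|0.19762| = 11.2° (true dip is 35.8°, so apparent ≤ true as expected).

11.2°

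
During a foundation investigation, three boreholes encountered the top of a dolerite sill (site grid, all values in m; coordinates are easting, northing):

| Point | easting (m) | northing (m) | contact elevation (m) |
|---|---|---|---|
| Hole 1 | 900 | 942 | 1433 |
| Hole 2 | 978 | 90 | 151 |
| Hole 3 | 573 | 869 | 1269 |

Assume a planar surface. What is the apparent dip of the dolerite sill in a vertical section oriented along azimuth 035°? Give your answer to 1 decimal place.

Two edge vectors: Hole 1→Hole 2 = (78, -852, -1282), Hole 1→Hole 3 = (-327, -73, -164).
Normal n = (Hole 1→Hole 2) × (Hole 1→Hole 3) = (46142, 432006, -284298).
So ∂z/∂easting = −n_x/n_z = 0.16230 and ∂z/∂northing = −n_y/n_z = 1.51955.
Unit vector along 035° is (sin 35°, cos 35°) = (0.5736, 0.8192).
Slope in that direction = a·(0.5736) + b·(0.8192) = 1.33784.
Apparent dip = arctan|1.33784| = 53.2° (true dip is 56.8°, so apparent ≤ true as expected).

53.2°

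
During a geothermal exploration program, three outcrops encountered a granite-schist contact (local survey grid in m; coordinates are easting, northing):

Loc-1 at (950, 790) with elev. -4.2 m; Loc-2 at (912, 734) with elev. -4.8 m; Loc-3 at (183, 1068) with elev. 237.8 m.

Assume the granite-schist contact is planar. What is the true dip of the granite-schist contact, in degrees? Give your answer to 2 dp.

17.14°

Let the plane be z = a·easting + b·northing + c.
Loc-2−Loc-1: −38a − 56b = −0.6;  Loc-3−Loc-1: −767a + 278b = 242.
Solving gives a = −0.25012, b = 0.18044.
Gradient magnitude |∇z| = √(a² + b²) = √(0.06256 + 0.03256) = 0.30841.
True dip = arctan(0.30841) = 17.14°, dipping toward SE (azimuth ≈ 126°).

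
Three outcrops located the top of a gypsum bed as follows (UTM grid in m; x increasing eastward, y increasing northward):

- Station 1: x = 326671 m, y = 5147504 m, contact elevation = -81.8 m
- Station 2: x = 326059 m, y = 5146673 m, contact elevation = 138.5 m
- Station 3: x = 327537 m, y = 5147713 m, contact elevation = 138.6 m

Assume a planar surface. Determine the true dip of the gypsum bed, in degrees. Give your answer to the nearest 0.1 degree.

Two edge vectors: Station 1→Station 2 = (-612, -831, 220.3), Station 1→Station 3 = (866, 209, 220.4).
Normal n = (Station 1→Station 2) × (Station 1→Station 3) = (-229195.1, 325664.6, 591738).
So ∂z/∂x = −n_x/n_z = 0.38733 and ∂z/∂y = −n_y/n_z = −0.55035.
Gradient magnitude |∇z| = √(a² + b²) = √(0.15002 + 0.30289) = 0.67299.
True dip = arctan(0.67299) = 33.9°, dipping toward NW (azimuth ≈ 325°).

33.9°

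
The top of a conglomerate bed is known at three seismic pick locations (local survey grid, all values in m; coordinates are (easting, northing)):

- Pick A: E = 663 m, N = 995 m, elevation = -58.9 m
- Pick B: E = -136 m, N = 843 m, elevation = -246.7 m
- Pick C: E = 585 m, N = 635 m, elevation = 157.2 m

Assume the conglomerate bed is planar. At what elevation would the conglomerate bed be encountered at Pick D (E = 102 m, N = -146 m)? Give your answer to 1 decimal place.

Two edge vectors: Pick A→Pick B = (-799, -152, -187.8), Pick A→Pick C = (-78, -360, 216.1).
Normal n = (Pick A→Pick B) × (Pick A→Pick C) = (-100455.2, 187312.3, 275784).
So ∂z/∂E = −n_x/n_z = 0.36425 and ∂z/∂N = −n_y/n_z = −0.67920.
Intercept c from Pick A: -58.9 − 241.50 + 675.80 = 375.40.
At (102, -146): z = 37.2 + 99.2 + 375.40 = 511.7 m.

511.7 m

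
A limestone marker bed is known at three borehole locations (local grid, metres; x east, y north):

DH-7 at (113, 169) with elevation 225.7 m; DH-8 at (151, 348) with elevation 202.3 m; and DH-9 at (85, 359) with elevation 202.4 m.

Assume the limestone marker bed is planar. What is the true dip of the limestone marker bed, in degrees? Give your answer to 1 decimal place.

Let the plane be z = a·x + b·y + c.
DH-8−DH-7: 38a + 179b = −23.4;  DH-9−DH-7: −28a + 190b = −23.3.
Solving gives a = −0.02251, b = −0.12595.
Gradient magnitude |∇z| = √(a² + b²) = √(0.00051 + 0.01586) = 0.12794.
True dip = arctan(0.12794) = 7.3°, dipping toward N (azimuth ≈ 010°).

7.3°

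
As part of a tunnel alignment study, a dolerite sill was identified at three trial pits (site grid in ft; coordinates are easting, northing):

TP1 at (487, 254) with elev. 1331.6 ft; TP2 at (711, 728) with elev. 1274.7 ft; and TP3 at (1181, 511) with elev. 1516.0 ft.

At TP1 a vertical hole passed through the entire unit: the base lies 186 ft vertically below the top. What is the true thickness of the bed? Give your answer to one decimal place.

167.7 ft

Two edge vectors: TP1→TP2 = (224, 474, -56.9), TP1→TP3 = (694, 257, 184.4).
Normal n = (TP1→TP2) × (TP1→TP3) = (102028.9, -80794.2, -271388).
So ∂z/∂easting = −n_x/n_z = 0.37595 and ∂z/∂northing = −n_y/n_z = −0.29771.
|∇z| = √(a²+b²) = 0.47955, so dip δ = arctan(0.47955) = 25.62°.
True thickness = vertical thickness × cos δ = 186 × cos 25.62° = 167.7 ft.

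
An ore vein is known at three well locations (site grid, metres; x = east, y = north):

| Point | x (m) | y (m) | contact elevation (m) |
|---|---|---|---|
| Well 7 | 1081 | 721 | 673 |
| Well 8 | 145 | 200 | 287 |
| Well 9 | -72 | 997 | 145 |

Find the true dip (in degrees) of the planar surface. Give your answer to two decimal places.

Let the plane be z = a·x + b·y + c.
Well 8−Well 7: −936a − 521b = −386;  Well 9−Well 7: −1153a + 276b = −528.
Solving gives a = 0.44424, b = −0.05721.
Gradient magnitude |∇z| = √(a² + b²) = √(0.19735 + 0.00327) = 0.44791.
True dip = arctan(0.44791) = 24.13°, dipping toward W (azimuth ≈ 277°).

24.13°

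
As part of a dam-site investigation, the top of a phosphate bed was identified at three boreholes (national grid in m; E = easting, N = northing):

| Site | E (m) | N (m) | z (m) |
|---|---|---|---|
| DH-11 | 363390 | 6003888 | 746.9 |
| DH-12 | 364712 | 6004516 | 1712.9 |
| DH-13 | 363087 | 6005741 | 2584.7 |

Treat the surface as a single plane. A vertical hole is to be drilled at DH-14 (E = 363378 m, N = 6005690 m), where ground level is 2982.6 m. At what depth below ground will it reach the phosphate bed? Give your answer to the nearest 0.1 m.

380.4 m

Let the plane be z = a·E + b·N + c.
DH-12−DH-11: 1322a + 628b = 966;  DH-13−DH-11: −303a + 1853b = 1837.8.
Solving gives a = 0.240860471, b = 1.031182257.
Then c = 746.9 − a·363390 − b·6003888 = −6277882.17.
At (363378, 6005690): z_contact = 87523.40 + 6192960.97 − 6277882.17 = 2602.20 m.
Depth below ground = 2982.6 − 2602.20 = 380.4 m.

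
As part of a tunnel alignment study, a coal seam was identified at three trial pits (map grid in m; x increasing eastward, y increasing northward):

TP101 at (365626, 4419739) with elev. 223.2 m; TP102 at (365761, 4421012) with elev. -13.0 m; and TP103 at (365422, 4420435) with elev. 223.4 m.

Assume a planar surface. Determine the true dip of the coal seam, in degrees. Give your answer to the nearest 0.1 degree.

25.9°

Let the plane be z = a·x + b·y + c.
TP102−TP101: 135a + 1273b = −236.2;  TP103−TP101: −204a + 696b = 0.2.
Solving gives a = −0.46557, b = −0.13617.
Gradient magnitude |∇z| = √(a² + b²) = √(0.21676 + 0.01854) = 0.48508.
True dip = arctan(0.48508) = 25.9°, dipping toward ENE (azimuth ≈ 074°).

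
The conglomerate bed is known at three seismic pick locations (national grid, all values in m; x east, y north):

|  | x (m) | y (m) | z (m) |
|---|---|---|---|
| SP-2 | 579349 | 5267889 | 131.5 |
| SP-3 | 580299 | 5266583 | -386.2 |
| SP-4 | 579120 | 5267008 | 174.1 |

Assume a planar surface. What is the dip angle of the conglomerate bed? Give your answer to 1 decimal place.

24.5°

Two edge vectors: SP-2→SP-3 = (950, -1306, -517.7), SP-2→SP-4 = (-229, -881, 42.6).
Normal n = (SP-2→SP-3) × (SP-2→SP-4) = (-511729.3, 78083.3, -1136024).
So ∂z/∂x = −n_x/n_z = −0.45046 and ∂z/∂y = −n_y/n_z = 0.06873.
Gradient magnitude |∇z| = √(a² + b²) = √(0.20291 + 0.00472) = 0.45567.
True dip = arctan(0.45567) = 24.5°, dipping toward E (azimuth ≈ 099°).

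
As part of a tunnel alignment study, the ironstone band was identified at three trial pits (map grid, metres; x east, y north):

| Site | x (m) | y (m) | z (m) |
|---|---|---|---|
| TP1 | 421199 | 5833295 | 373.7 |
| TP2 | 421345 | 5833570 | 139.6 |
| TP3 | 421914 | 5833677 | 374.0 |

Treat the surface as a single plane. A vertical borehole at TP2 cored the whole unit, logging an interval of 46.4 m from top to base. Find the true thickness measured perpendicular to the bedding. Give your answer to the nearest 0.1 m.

Let the plane be z = a·x + b·y + c.
TP2−TP1: 146a + 275b = −234.1;  TP3−TP1: 715a + 382b = 0.3.
Solving gives a = 0.63548, b = −1.18865.
|∇z| = √(a²+b²) = 1.34786, so dip δ = arctan(1.34786) = 53.43°.
True thickness = vertical thickness × cos δ = 46.4 × cos 53.43° = 27.6 m.

27.6 m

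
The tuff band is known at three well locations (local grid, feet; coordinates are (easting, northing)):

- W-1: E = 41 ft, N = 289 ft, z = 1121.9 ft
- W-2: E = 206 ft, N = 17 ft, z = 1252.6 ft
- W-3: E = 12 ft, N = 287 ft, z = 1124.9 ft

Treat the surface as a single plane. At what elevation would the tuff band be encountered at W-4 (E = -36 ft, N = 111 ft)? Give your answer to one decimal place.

1219.9 ft

Two edge vectors: W-1→W-2 = (165, -272, 130.7), W-1→W-3 = (-29, -2, 3).
Normal n = (W-1→W-2) × (W-1→W-3) = (-554.6, -4285.3, -8218).
So ∂z/∂E = −n_x/n_z = −0.06749 and ∂z/∂N = −n_y/n_z = −0.52145.
Intercept c from W-1: 1121.9 + 2.77 + 150.70 = 1275.37.
At (-36, 111): z = 2.4 − 57.9 + 1275.37 = 1219.9 ft.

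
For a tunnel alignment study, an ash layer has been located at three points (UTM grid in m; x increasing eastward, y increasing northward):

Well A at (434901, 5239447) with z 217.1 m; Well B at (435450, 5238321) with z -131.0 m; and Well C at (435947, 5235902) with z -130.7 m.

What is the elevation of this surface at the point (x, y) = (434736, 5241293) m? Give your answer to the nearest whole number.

-18 m

Two edge vectors: Well A→Well B = (549, -1126, -348.1), Well A→Well C = (1046, -3545, -347.8).
Normal n = (Well A→Well B) × (Well A→Well C) = (-842391.7, -173170.4, -768409).
So ∂z/∂x = −n_x/n_z = −1.09628037 and ∂z/∂y = −n_y/n_z = −0.22536227.
Intercept c from Well A: 217.1 + 476773.43 + 1180773.69 = 1657764.22.
At (434736, 5241293): z = −476592.5 − 1181189.7 + 1657764.22 = -18.0 m.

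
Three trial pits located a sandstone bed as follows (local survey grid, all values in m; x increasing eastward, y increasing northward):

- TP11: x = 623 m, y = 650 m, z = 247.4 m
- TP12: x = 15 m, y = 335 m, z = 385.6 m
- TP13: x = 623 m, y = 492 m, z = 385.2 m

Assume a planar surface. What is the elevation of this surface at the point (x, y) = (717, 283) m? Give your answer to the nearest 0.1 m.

588.6 m

Two edge vectors: TP11→TP12 = (-608, -315, 138.2), TP11→TP13 = (0, -158, 137.8).
Normal n = (TP11→TP12) × (TP11→TP13) = (-21571.4, 83782.4, 96064).
So ∂z/∂x = −n_x/n_z = 0.22455 and ∂z/∂y = −n_y/n_z = −0.87215.
Intercept c from TP11: 247.4 − 139.90 + 566.90 = 674.40.
At (717, 283): z = 161.0 − 246.8 + 674.40 = 588.6 m.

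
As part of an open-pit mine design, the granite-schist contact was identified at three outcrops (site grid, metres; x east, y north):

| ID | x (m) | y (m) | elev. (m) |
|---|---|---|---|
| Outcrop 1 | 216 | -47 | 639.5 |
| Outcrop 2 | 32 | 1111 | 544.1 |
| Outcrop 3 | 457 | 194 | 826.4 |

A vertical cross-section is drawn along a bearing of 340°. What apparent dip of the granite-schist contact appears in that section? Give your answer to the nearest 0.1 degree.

Let the plane be z = a·x + b·y + c.
Outcrop 2−Outcrop 1: −184a + 1158b = −95.4;  Outcrop 3−Outcrop 1: 241a + 241b = 186.9.
Solving gives a = 0.74028, b = 0.03524.
Unit vector along 340° is (sin 340°, cos 340°) = (-0.3420, 0.9397).
Slope in that direction = a·(-0.3420) + b·(0.9397) = −0.22007.
Apparent dip = arctan|0.22007| = 12.4° (true dip is 36.5°, so apparent ≤ true as expected).

12.4°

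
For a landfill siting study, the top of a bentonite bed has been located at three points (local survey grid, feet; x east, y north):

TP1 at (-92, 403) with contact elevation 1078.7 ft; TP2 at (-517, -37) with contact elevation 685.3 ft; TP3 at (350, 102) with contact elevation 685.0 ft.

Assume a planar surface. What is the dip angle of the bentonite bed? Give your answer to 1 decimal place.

47.0°

Two edge vectors: TP1→TP2 = (-425, -440, -393.4), TP1→TP3 = (442, -301, -393.7).
Normal n = (TP1→TP2) × (TP1→TP3) = (54814.6, -341205.3, 322405).
So ∂z/∂x = −n_x/n_z = −0.17002 and ∂z/∂y = −n_y/n_z = 1.05831.
Gradient magnitude |∇z| = √(a² + b²) = √(0.02891 + 1.12003) = 1.07188.
True dip = arctan(1.07188) = 47.0°, dipping toward S (azimuth ≈ 171°).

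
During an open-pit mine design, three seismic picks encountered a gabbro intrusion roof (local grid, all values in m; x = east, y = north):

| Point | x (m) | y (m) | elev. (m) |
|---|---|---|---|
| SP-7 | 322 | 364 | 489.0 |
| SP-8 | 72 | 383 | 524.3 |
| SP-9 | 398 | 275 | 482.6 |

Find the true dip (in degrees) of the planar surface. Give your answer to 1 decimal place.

8.8°

Let the plane be z = a·x + b·y + c.
SP-8−SP-7: −250a + 19b = 35.3;  SP-9−SP-7: 76a − 89b = −6.4.
Solving gives a = −0.14516, b = −0.05204.
Gradient magnitude |∇z| = √(a² + b²) = √(0.02107 + 0.00271) = 0.15420.
True dip = arctan(0.15420) = 8.8°, dipping toward ENE (azimuth ≈ 070°).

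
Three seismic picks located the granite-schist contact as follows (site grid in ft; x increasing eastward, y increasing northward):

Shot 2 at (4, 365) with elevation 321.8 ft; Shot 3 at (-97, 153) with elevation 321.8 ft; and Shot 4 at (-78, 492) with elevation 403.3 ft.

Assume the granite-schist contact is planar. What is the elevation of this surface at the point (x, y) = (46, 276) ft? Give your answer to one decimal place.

273.5 ft

Two edge vectors: Shot 2→Shot 3 = (-101, -212, 0), Shot 2→Shot 4 = (-82, 127, 81.5).
Normal n = (Shot 2→Shot 3) × (Shot 2→Shot 4) = (-17278, 8231.5, -30211).
So ∂z/∂x = −n_x/n_z = −0.57191 and ∂z/∂y = −n_y/n_z = 0.27247.
Intercept c from Shot 2: 321.8 + 2.29 − 99.45 = 224.64.
At (46, 276): z = −26.3 + 75.2 + 224.64 = 273.5 ft.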